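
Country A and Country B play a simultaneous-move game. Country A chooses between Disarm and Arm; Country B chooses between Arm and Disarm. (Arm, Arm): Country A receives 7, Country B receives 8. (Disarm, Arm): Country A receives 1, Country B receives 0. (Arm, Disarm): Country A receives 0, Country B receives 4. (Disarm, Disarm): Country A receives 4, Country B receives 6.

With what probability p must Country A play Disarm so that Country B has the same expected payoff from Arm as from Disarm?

p = 2/5

Country A's mix must leave Country B indifferent between Arm and Disarm.
  Country B's expected payoff from Arm: p·0 + (1−p)·8 = -8p + 8
  Country B's expected payoff from Disarm: p·6 + (1−p)·4 = 2p + 4
  -8p + 8 = 2p + 4  ⇒  -10p = -4  ⇒  p = 2/5.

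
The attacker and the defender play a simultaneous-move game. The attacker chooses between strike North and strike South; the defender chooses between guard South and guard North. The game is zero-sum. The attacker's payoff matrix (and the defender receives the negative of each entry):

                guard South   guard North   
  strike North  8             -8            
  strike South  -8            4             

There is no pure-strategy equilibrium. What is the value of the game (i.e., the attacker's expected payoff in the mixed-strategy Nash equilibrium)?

v = -8/7

The attacker's indifference between strike North and strike South determines the defender's mixing probability q:
  the attacker's payoff to strike North: q·8 + (1−q)·(-8) = 16q - 8
  the attacker's payoff to strike South: q·(-8) + (1−q)·4 = -12q + 4
  16q - 8 = -12q + 4  ⇒  28q = 12  ⇒  q = 3/7.
The value is the attacker's expected payoff against this mix (using strike North): (3/7)·8 + (4/7)·(-8) = -8/7.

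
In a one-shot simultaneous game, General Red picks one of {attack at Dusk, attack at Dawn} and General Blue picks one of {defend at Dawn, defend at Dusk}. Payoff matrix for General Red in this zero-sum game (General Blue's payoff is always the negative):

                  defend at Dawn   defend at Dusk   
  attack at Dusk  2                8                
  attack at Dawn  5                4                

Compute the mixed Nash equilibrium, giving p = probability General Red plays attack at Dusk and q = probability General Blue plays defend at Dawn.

p = 1/7, q = 4/7

In a mixed equilibrium General Blue is indifferent between defend at Dawn and defend at Dusk; this condition fixes p.
  General Blue's expected payoff from defend at Dawn: p·(-2) + (1−p)·(-5) = 3p - 5
  General Blue's expected payoff from defend at Dusk: p·(-8) + (1−p)·(-4) = -4p - 4
  3p - 5 = -4p - 4  ⇒  7p = 1  ⇒  p = 1/7.
Set General Red's expected payoff from attack at Dusk equal to that from attack at Dawn:
  General Red's expected payoff from attack at Dusk: q·2 + (1−q)·8 = -6q + 8
  General Red's expected payoff from attack at Dawn: q·5 + (1−q)·4 = q + 4
  -6q + 8 = q + 4  ⇒  -7q = -4  ⇒  q = 4/7.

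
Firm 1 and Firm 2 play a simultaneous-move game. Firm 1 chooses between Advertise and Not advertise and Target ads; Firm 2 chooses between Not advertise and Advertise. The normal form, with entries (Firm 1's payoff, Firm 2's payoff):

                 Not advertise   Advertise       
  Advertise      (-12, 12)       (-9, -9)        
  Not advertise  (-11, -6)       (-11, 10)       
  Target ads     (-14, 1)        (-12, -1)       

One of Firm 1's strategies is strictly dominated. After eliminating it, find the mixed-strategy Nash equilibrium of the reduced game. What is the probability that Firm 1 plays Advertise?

Firm 1's strategy Target ads is strictly dominated by Not advertise: -11 > -14 and -11 > -12. Eliminate Target ads.
Firm 1's mix must leave Firm 2 indifferent between Not advertise and Advertise.
  Firm 2's payoff to Not advertise: p·12 + (1−p)·(-6) = 18p - 6
  Firm 2's payoff to Advertise: p·(-9) + (1−p)·10 = -19p + 10
  18p - 6 = -19p + 10  ⇒  37p = 16  ⇒  p = 16/37.

p = 16/37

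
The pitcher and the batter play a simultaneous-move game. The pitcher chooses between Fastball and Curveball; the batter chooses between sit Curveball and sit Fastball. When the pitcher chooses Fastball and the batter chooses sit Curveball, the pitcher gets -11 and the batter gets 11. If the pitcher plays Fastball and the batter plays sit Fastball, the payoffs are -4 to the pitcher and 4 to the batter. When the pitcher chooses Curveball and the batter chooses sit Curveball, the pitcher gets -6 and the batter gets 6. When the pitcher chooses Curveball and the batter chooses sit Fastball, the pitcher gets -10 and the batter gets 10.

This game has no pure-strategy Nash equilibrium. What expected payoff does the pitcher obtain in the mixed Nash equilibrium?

For the pitcher to be willing to mix, the pitcher must be indifferent between Fastball and Curveball, which pins down the batter's mix.
  the pitcher's expected payoff from Fastball: q·(-11) + (1−q)·(-4) = -7q - 4
  the pitcher's expected payoff from Curveball: q·(-6) + (1−q)·(-10) = 4q - 10
  -7q - 4 = 4q - 10  ⇒  -11q = -6  ⇒  q = 6/11.
At equilibrium the pitcher is indifferent across rows, so the pitcher's payoff equals the payoff from Fastball: (6/11)·(-11) + (5/11)·(-4) = -86/11.

-86/11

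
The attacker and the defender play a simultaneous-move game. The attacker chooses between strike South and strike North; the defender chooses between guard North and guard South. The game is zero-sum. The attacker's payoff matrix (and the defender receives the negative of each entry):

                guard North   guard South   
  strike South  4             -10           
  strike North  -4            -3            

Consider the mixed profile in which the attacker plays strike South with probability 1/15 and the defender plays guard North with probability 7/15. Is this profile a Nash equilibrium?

Check the defender's indifference given the attacker's mix p = 1/15:
  payoff from guard North = 52/15; payoff from guard South = 52/15 — equal.
Check the attacker's indifference given the defender's mix q = 7/15:
  payoff from strike South = -52/15; payoff from strike North = -52/15 — equal.
Both players are indifferent, so neither can profitably deviate.

Yes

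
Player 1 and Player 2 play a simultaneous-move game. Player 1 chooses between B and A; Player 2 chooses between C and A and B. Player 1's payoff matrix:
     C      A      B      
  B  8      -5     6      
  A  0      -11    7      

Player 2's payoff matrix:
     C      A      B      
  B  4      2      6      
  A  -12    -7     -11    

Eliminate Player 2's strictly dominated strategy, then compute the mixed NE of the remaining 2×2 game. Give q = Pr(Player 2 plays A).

Player 2's strategy C is strictly dominated by B: 6 > 4 and -11 > -12. Eliminate C.
Player 1's indifference between B and A determines Player 2's mixing probability q:
  Player 1's payoff from B: q·(-5) + (1−q)·6 = -11q + 6
  Player 1's payoff from A: q·(-11) + (1−q)·7 = -18q + 7
  -11q + 6 = -18q + 7  ⇒  7q = 1  ⇒  q = 1/7.

q = 1/7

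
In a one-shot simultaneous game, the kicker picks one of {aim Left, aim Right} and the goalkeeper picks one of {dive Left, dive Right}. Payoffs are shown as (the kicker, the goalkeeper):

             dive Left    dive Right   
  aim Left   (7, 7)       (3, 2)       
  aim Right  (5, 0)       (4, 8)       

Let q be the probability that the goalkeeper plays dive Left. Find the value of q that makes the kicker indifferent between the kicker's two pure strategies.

q = 1/3

The goalkeeper's mix must leave the kicker indifferent between aim Left and aim Right.
  the kicker's payoff from aim Left: q·7 + (1−q)·3 = 4q + 3
  the kicker's payoff from aim Right: q·5 + (1−q)·4 = q + 4
  4q + 3 = q + 4  ⇒  3q = 1  ⇒  q = 1/3.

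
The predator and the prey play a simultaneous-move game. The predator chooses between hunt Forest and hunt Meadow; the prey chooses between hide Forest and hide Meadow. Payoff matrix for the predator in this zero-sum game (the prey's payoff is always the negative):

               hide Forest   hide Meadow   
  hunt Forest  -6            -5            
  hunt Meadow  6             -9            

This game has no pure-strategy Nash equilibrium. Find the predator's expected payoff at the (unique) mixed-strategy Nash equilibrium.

-21/4

The prey's mix must leave the predator indifferent between hunt Forest and hunt Meadow.
  the predator's expected payoff from hunt Forest: q·(-6) + (1−q)·(-5) = -q - 5
  the predator's expected payoff from hunt Meadow: q·6 + (1−q)·(-9) = 15q - 9
  -q - 5 = 15q - 9  ⇒  -16q = -4  ⇒  q = 1/4.
At equilibrium the predator is indifferent across rows, so the predator's payoff equals the payoff from hunt Forest: (1/4)·(-6) + (3/4)·(-5) = -21/4.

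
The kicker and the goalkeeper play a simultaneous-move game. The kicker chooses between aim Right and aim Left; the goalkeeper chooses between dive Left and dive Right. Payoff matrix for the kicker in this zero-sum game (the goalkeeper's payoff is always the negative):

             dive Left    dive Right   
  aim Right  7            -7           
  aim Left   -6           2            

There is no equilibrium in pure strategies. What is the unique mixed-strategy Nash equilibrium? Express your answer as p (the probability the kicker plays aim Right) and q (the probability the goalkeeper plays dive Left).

The kicker's mix must leave the goalkeeper indifferent between dive Left and dive Right.
  the goalkeeper's payoff from dive Left: p·(-7) + (1−p)·6 = -13p + 6
  the goalkeeper's payoff from dive Right: p·7 + (1−p)·(-2) = 9p - 2
  -13p + 6 = 9p - 2  ⇒  -22p = -8  ⇒  p = 4/11.
Set the kicker's expected payoff from aim Right equal to that from aim Left:
  the kicker's payoff to aim Right: q·7 + (1−q)·(-7) = 14q - 7
  the kicker's payoff to aim Left: q·(-6) + (1−q)·2 = -8q + 2
  14q - 7 = -8q + 2  ⇒  22q = 9  ⇒  q = 9/22.

p = 4/11, q = 9/22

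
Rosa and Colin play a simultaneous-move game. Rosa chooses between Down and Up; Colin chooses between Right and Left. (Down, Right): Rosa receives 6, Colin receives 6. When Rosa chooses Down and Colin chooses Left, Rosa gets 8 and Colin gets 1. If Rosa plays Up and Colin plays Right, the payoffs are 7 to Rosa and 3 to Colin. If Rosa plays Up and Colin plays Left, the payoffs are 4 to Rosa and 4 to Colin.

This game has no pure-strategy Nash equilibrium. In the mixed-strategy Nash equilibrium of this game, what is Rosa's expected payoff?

32/5

Rosa's indifference between Down and Up determines Colin's mixing probability q:
  Rosa's expected payoff from Down: q·6 + (1−q)·8 = -2q + 8
  Rosa's expected payoff from Up: q·7 + (1−q)·4 = 3q + 4
  -2q + 8 = 3q + 4  ⇒  -5q = -4  ⇒  q = 4/5.
At equilibrium Rosa is indifferent across rows, so Rosa's payoff equals the payoff from Down: (4/5)·6 + (1/5)·8 = 32/5.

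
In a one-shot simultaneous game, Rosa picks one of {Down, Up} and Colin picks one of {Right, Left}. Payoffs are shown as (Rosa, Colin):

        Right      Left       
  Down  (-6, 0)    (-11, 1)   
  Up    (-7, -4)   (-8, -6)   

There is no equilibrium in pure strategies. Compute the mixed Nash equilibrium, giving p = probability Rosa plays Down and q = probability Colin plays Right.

p = 2/3, q = 3/4

In a mixed equilibrium Colin is indifferent between Right and Left; this condition fixes p.
  Colin's payoff to Right: p·0 + (1−p)·(-4) = 4p - 4
  Colin's payoff to Left: p·1 + (1−p)·(-6) = 7p - 6
  4p - 4 = 7p - 6  ⇒  -3p = -2  ⇒  p = 2/3.
Rosa's indifference between Down and Up determines Colin's mixing probability q:
  Rosa's payoff to Down: q·(-6) + (1−q)·(-11) = 5q - 11
  Rosa's payoff to Up: q·(-7) + (1−q)·(-8) = q - 8
  5q - 11 = q - 8  ⇒  4q = 3  ⇒  q = 3/4.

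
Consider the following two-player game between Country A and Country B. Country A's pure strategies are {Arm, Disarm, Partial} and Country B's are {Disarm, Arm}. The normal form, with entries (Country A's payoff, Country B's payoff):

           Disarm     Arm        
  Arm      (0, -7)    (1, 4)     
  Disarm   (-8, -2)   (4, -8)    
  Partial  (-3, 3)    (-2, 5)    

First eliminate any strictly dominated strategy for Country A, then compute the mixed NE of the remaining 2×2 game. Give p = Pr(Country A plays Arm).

Country A's strategy Partial is strictly dominated by Arm: 0 > -3 and 1 > -2. Eliminate Partial.
Country B's indifference between Disarm and Arm determines Country A's mixing probability p:
  Country B's payoff to Disarm: p·(-7) + (1−p)·(-2) = -5p - 2
  Country B's payoff to Arm: p·4 + (1−p)·(-8) = 12p - 8
  -5p - 2 = 12p - 8  ⇒  -17p = -6  ⇒  p = 6/17.

p = 6/17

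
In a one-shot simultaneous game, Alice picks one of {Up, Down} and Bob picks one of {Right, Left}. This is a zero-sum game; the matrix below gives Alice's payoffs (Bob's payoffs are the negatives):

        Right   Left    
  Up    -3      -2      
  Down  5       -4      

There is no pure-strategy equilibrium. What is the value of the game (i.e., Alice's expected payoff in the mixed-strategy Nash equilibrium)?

Alice's indifference between Up and Down determines Bob's mixing probability q:
  Alice's expected payoff from Up: q·(-3) + (1−q)·(-2) = -q - 2
  Alice's expected payoff from Down: q·5 + (1−q)·(-4) = 9q - 4
  -q - 2 = 9q - 4  ⇒  -10q = -2  ⇒  q = 1/5.
The value is Alice's expected payoff against this mix (using Up): (1/5)·(-3) + (4/5)·(-2) = -11/5.

v = -11/5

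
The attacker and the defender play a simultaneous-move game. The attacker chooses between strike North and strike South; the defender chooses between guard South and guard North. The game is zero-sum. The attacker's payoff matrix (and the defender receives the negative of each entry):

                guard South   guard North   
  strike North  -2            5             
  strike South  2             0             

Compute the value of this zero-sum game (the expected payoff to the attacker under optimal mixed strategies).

In a mixed equilibrium the attacker is indifferent between strike North and strike South; this condition fixes q.
  the attacker's payoff to strike North: q·(-2) + (1−q)·5 = -7q + 5
  the attacker's payoff to strike South: q·2 + (1−q)·0 = 2q
  -7q + 5 = 2q  ⇒  -9q = -5  ⇒  q = 5/9.
The value is the attacker's expected payoff against this mix (using strike North): (5/9)·(-2) + (4/9)·5 = 10/9.

v = 10/9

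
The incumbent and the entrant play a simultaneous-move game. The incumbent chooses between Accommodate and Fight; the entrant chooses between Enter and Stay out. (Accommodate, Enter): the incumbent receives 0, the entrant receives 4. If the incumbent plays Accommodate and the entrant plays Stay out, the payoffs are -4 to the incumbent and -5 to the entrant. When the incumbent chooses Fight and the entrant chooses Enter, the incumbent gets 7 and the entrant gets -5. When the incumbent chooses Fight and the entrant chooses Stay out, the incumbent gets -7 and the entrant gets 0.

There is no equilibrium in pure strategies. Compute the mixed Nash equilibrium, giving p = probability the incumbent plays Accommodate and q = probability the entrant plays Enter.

p = 5/14, q = 3/10

The incumbent's mix must leave the entrant indifferent between Enter and Stay out.
  the entrant's payoff from Enter: p·4 + (1−p)·(-5) = 9p - 5
  the entrant's payoff from Stay out: p·(-5) + (1−p)·0 = -5p
  9p - 5 = -5p  ⇒  14p = 5  ⇒  p = 5/14.
Set the incumbent's expected payoff from Accommodate equal to that from Fight:
  the incumbent's payoff to Accommodate: q·0 + (1−q)·(-4) = 4q - 4
  the incumbent's payoff to Fight: q·7 + (1−q)·(-7) = 14q - 7
  4q - 4 = 14q - 7  ⇒  -10q = -3  ⇒  q = 3/10.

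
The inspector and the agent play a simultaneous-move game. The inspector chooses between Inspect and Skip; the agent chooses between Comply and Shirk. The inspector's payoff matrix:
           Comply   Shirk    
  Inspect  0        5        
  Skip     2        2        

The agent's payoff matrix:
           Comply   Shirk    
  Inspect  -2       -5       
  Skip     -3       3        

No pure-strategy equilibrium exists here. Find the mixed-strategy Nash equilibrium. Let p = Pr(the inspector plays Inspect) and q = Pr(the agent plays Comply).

p = 2/3, q = 3/5

The inspector's mix must leave the agent indifferent between Comply and Shirk.
  the agent's expected payoff from Comply: p·(-2) + (1−p)·(-3) = p - 3
  the agent's expected payoff from Shirk: p·(-5) + (1−p)·3 = -8p + 3
  p - 3 = -8p + 3  ⇒  9p = 6  ⇒  p = 2/3.
The agent's mix must leave the inspector indifferent between Inspect and Skip.
  the inspector's payoff to Inspect: q·0 + (1−q)·5 = -5q + 5
  the inspector's payoff to Skip: q·2 + (1−q)·2 = 2
  -5q + 5 = 2  ⇒  -5q = -3  ⇒  q = 3/5.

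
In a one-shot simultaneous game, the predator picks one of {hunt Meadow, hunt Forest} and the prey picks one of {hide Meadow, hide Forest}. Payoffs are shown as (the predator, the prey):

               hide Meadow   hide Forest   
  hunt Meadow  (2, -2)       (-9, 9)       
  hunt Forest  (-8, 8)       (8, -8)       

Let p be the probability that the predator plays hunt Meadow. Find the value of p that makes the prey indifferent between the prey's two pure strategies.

p = 16/27

The prey's indifference between hide Meadow and hide Forest determines the predator's mixing probability p:
  the prey's payoff to hide Meadow: p·(-2) + (1−p)·8 = -10p + 8
  the prey's payoff to hide Forest: p·9 + (1−p)·(-8) = 17p - 8
  -10p + 8 = 17p - 8  ⇒  -27p = -16  ⇒  p = 16/27.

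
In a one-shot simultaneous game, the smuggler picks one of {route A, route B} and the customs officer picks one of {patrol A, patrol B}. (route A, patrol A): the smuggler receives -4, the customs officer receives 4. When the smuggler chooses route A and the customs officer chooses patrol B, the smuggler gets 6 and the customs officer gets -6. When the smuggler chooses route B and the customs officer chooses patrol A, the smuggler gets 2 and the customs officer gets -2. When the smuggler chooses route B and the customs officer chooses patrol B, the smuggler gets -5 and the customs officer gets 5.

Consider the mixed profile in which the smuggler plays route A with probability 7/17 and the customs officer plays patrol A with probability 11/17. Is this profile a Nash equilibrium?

Check the customs officer's indifference given the smuggler's mix p = 7/17:
  payoff from patrol A = 8/17; payoff from patrol B = 8/17 — equal.
Check the smuggler's indifference given the customs officer's mix q = 11/17:
  payoff from route A = -8/17; payoff from route B = -8/17 — equal.
Both players are indifferent, so neither can profitably deviate.

Yes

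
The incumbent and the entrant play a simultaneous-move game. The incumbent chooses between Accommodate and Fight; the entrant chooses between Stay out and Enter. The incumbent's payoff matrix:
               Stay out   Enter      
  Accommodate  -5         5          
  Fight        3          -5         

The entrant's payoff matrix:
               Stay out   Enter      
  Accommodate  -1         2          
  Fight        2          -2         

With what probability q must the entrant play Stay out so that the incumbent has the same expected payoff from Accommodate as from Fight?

q = 5/9

The incumbent's indifference between Accommodate and Fight determines the entrant's mixing probability q:
  the incumbent's payoff from Accommodate: q·(-5) + (1−q)·5 = -10q + 5
  the incumbent's payoff from Fight: q·3 + (1−q)·(-5) = 8q - 5
  -10q + 5 = 8q - 5  ⇒  -18q = -10  ⇒  q = 5/9.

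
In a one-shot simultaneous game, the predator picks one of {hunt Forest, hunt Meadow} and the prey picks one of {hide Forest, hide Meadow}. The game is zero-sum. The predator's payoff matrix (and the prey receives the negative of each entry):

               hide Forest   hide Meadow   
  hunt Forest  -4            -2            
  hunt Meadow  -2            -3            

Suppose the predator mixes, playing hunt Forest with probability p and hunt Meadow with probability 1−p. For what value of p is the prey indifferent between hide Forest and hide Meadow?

p = 1/3

In a mixed equilibrium the prey is indifferent between hide Forest and hide Meadow; this condition fixes p.
  the prey's payoff to hide Forest: p·4 + (1−p)·2 = 2p + 2
  the prey's payoff to hide Meadow: p·2 + (1−p)·3 = -p + 3
  2p + 2 = -p + 3  ⇒  3p = 1  ⇒  p = 1/3.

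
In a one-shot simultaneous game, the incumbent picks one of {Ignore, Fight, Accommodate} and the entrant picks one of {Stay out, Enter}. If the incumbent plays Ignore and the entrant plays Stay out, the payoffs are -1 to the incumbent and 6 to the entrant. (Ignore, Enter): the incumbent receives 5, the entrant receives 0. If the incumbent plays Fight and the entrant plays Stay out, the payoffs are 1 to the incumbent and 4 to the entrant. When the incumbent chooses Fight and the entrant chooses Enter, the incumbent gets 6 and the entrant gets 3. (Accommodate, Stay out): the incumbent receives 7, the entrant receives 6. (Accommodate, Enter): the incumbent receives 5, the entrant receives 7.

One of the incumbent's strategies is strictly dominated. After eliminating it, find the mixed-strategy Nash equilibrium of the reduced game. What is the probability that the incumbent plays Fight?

p = 1/2

The incumbent's strategy Ignore is strictly dominated by Fight: 1 > -1 and 6 > 5. Eliminate Ignore.
The entrant's indifference between Stay out and Enter determines the incumbent's mixing probability p:
  the entrant's payoff to Stay out: p·4 + (1−p)·6 = -2p + 6
  the entrant's payoff to Enter: p·3 + (1−p)·7 = -4p + 7
  -2p + 6 = -4p + 7  ⇒  2p = 1  ⇒  p = 1/2.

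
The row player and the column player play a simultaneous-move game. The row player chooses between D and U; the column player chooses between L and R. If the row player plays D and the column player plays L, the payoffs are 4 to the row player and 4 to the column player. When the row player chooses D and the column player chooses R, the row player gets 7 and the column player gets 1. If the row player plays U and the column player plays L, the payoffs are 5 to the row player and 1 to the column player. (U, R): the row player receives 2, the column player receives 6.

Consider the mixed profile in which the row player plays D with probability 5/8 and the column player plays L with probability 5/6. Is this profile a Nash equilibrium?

Check the column player's indifference given the row player's mix p = 5/8:
  payoff from L = 23/8; payoff from R = 23/8 — equal.
Check the row player's indifference given the column player's mix q = 5/6:
  payoff from D = 9/2; payoff from U = 9/2 — equal.
Both players are indifferent, so neither can profitably deviate.

Yes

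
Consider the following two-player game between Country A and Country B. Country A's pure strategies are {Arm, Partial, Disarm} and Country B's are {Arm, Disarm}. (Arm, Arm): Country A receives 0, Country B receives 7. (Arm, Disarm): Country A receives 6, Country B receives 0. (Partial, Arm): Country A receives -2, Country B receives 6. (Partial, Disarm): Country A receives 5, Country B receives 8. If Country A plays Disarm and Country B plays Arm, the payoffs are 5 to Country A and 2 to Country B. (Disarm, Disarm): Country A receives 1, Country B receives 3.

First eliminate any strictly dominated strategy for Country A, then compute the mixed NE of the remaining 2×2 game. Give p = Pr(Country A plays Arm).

Country A's strategy Partial is strictly dominated by Arm: 0 > -2 and 6 > 5. Eliminate Partial.
Set Country B's expected payoff from Arm equal to that from Disarm:
  Country B's payoff to Arm: p·7 + (1−p)·2 = 5p + 2
  Country B's payoff to Disarm: p·0 + (1−p)·3 = -3p + 3
  5p + 2 = -3p + 3  ⇒  8p = 1  ⇒  p = 1/8.

p = 1/8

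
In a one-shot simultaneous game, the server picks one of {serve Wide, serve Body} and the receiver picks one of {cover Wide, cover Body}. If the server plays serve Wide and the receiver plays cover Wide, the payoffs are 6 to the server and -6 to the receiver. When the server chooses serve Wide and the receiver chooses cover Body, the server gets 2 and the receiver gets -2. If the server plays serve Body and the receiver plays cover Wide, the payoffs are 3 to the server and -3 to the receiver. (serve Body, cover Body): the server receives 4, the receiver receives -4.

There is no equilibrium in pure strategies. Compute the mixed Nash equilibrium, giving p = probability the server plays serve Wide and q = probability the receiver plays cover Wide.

p = 1/5, q = 2/5

For the receiver to be willing to mix, the receiver must be indifferent between cover Wide and cover Body, which pins down the server's mix.
  the receiver's payoff from cover Wide: p·(-6) + (1−p)·(-3) = -3p - 3
  the receiver's payoff from cover Body: p·(-2) + (1−p)·(-4) = 2p - 4
  -3p - 3 = 2p - 4  ⇒  -5p = -1  ⇒  p = 1/5.
In a mixed equilibrium the server is indifferent between serve Wide and serve Body; this condition fixes q.
  the server's expected payoff from serve Wide: q·6 + (1−q)·2 = 4q + 2
  the server's expected payoff from serve Body: q·3 + (1−q)·4 = -q + 4
  4q + 2 = -q + 4  ⇒  5q = 2  ⇒  q = 2/5.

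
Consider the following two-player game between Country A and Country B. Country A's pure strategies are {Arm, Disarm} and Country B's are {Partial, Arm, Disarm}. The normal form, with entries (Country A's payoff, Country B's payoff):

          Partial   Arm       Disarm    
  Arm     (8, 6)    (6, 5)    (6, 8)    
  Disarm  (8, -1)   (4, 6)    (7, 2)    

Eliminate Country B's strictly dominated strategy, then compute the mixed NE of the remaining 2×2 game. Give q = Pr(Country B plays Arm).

Country B's strategy Partial is strictly dominated by Disarm: 8 > 6 and 2 > -1. Eliminate Partial.
Country B's mix must leave Country A indifferent between Arm and Disarm.
  Country A's payoff from Arm: q·6 + (1−q)·6 = 6
  Country A's payoff from Disarm: q·4 + (1−q)·7 = -3q + 7
  6 = -3q + 7  ⇒  3q = 1  ⇒  q = 1/3.

q = 1/3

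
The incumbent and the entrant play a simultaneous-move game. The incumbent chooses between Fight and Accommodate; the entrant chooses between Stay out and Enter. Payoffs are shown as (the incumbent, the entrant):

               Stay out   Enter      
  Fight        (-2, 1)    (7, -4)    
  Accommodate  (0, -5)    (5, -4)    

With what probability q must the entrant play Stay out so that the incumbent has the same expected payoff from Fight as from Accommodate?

In a mixed equilibrium the incumbent is indifferent between Fight and Accommodate; this condition fixes q.
  the incumbent's payoff to Fight: q·(-2) + (1−q)·7 = -9q + 7
  the incumbent's payoff to Accommodate: q·0 + (1−q)·5 = -5q + 5
  -9q + 7 = -5q + 5  ⇒  -4q = -2  ⇒  q = 1/2.

q = 1/2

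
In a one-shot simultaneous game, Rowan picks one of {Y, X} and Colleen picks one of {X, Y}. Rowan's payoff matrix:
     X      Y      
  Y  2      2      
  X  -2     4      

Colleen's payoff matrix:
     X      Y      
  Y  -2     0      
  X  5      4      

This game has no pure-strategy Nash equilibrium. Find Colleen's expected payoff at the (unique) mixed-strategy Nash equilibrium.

8/3

Set Colleen's expected payoff from X equal to that from Y:
  Colleen's payoff to X: p·(-2) + (1−p)·5 = -7p + 5
  Colleen's payoff to Y: p·0 + (1−p)·4 = -4p + 4
  -7p + 5 = -4p + 4  ⇒  -3p = -1  ⇒  p = 1/3.
At equilibrium Colleen is indifferent across columns, so Colleen's payoff equals the payoff from X: (1/3)·(-2) + (2/3)·5 = 8/3.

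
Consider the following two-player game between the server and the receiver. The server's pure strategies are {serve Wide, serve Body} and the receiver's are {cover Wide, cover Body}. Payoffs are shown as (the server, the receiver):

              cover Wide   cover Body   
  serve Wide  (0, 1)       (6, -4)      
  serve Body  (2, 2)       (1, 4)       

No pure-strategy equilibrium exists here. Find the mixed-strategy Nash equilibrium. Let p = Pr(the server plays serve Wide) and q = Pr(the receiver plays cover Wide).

The receiver's indifference between cover Wide and cover Body determines the server's mixing probability p:
  the receiver's payoff to cover Wide: p·1 + (1−p)·2 = -p + 2
  the receiver's payoff to cover Body: p·(-4) + (1−p)·4 = -8p + 4
  -p + 2 = -8p + 4  ⇒  7p = 2  ⇒  p = 2/7.
Set the server's expected payoff from serve Wide equal to that from serve Body:
  the server's expected payoff from serve Wide: q·0 + (1−q)·6 = -6q + 6
  the server's expected payoff from serve Body: q·2 + (1−q)·1 = q + 1
  -6q + 6 = q + 1  ⇒  -7q = -5  ⇒  q = 5/7.

p = 2/7, q = 5/7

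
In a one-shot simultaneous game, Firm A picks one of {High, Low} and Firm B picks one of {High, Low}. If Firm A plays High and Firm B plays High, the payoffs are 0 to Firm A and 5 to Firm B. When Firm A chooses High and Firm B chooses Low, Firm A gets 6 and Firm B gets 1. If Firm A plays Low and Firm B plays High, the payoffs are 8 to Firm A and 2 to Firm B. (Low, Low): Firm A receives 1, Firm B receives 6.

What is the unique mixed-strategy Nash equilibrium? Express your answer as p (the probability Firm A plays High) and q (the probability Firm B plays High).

For Firm B to be willing to mix, Firm B must be indifferent between High and Low, which pins down Firm A's mix.
  Firm B's expected payoff from High: p·5 + (1−p)·2 = 3p + 2
  Firm B's expected payoff from Low: p·1 + (1−p)·6 = -5p + 6
  3p + 2 = -5p + 6  ⇒  8p = 4  ⇒  p = 1/2.
In a mixed equilibrium Firm A is indifferent between High and Low; this condition fixes q.
  Firm A's expected payoff from High: q·0 + (1−q)·6 = -6q + 6
  Firm A's expected payoff from Low: q·8 + (1−q)·1 = 7q + 1
  -6q + 6 = 7q + 1  ⇒  -13q = -5  ⇒  q = 5/13.

p = 1/2, q = 5/13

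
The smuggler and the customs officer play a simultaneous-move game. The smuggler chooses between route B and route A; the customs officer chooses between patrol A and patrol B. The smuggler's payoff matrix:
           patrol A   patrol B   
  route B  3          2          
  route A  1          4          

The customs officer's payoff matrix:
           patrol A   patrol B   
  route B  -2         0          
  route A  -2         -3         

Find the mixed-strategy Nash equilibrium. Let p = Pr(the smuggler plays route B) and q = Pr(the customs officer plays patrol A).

The customs officer's indifference between patrol A and patrol B determines the smuggler's mixing probability p:
  the customs officer's payoff from patrol A: p·(-2) + (1−p)·(-2) = -2
  the customs officer's payoff from patrol B: p·0 + (1−p)·(-3) = 3p - 3
  -2 = 3p - 3  ⇒  -3p = -1  ⇒  p = 1/3.
For the smuggler to be willing to mix, the smuggler must be indifferent between route B and route A, which pins down the customs officer's mix.
  the smuggler's payoff from route B: q·3 + (1−q)·2 = q + 2
  the smuggler's payoff from route A: q·1 + (1−q)·4 = -3q + 4
  q + 2 = -3q + 4  ⇒  4q = 2  ⇒  q = 1/2.

p = 1/3, q = 1/2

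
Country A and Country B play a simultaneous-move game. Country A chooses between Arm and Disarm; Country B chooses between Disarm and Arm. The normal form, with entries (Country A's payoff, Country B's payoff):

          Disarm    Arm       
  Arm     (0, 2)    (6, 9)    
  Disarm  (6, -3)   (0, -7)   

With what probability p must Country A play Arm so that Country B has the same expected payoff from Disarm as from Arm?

Country B's indifference between Disarm and Arm determines Country A's mixing probability p:
  Country B's payoff to Disarm: p·2 + (1−p)·(-3) = 5p - 3
  Country B's payoff to Arm: p·9 + (1−p)·(-7) = 16p - 7
  5p - 3 = 16p - 7  ⇒  -11p = -4  ⇒  p = 4/11.

p = 4/11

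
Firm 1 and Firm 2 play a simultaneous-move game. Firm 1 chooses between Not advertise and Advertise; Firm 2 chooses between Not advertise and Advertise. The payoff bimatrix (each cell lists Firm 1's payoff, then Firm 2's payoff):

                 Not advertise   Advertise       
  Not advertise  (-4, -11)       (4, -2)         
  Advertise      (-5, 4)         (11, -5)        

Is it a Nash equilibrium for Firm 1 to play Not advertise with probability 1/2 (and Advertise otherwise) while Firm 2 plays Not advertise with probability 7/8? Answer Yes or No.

Yes

Check Firm 2's indifference given Firm 1's mix p = 1/2:
  payoff from Not advertise = -7/2; payoff from Advertise = -7/2 — equal.
Check Firm 1's indifference given Firm 2's mix q = 7/8:
  payoff from Not advertise = -3; payoff from Advertise = -3 — equal.
Both players are indifferent, so neither can profitably deviate.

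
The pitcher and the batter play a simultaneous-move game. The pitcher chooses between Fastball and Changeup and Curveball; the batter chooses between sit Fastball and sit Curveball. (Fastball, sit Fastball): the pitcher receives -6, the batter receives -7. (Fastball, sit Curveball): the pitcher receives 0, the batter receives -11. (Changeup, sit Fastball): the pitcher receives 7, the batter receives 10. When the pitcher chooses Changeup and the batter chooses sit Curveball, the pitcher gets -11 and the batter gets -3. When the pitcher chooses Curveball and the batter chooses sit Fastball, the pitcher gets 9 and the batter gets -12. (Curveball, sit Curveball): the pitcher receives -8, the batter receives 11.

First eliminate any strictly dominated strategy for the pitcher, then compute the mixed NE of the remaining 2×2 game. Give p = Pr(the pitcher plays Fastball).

p = 23/27

The pitcher's strategy Changeup is strictly dominated by Curveball: 9 > 7 and -8 > -11. Eliminate Changeup.
The batter's indifference between sit Fastball and sit Curveball determines the pitcher's mixing probability p:
  the batter's expected payoff from sit Fastball: p·(-7) + (1−p)·(-12) = 5p - 12
  the batter's expected payoff from sit Curveball: p·(-11) + (1−p)·11 = -22p + 11
  5p - 12 = -22p + 11  ⇒  27p = 23  ⇒  p = 23/27.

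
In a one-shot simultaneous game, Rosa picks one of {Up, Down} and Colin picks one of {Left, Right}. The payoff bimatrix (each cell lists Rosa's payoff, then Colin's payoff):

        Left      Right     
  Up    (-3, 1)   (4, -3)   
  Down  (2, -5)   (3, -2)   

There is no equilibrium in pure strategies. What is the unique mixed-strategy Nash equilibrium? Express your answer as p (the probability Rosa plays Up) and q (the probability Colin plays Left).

p = 3/7, q = 1/6

Set Colin's expected payoff from Left equal to that from Right:
  Colin's expected payoff from Left: p·1 + (1−p)·(-5) = 6p - 5
  Colin's expected payoff from Right: p·(-3) + (1−p)·(-2) = -p - 2
  6p - 5 = -p - 2  ⇒  7p = 3  ⇒  p = 3/7.
For Rosa to be willing to mix, Rosa must be indifferent between Up and Down, which pins down Colin's mix.
  Rosa's expected payoff from Up: q·(-3) + (1−q)·4 = -7q + 4
  Rosa's expected payoff from Down: q·2 + (1−q)·3 = -q + 3
  -7q + 4 = -q + 3  ⇒  -6q = -1  ⇒  q = 1/6.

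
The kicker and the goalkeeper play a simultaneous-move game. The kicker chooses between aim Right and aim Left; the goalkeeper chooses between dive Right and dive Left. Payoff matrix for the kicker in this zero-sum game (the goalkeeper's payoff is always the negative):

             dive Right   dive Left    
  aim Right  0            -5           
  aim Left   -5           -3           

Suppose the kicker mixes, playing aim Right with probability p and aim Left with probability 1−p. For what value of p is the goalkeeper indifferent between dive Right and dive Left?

p = 2/7

The kicker's mix must leave the goalkeeper indifferent between dive Right and dive Left.
  the goalkeeper's payoff to dive Right: p·0 + (1−p)·5 = -5p + 5
  the goalkeeper's payoff to dive Left: p·5 + (1−p)·3 = 2p + 3
  -5p + 5 = 2p + 3  ⇒  -7p = -2  ⇒  p = 2/7.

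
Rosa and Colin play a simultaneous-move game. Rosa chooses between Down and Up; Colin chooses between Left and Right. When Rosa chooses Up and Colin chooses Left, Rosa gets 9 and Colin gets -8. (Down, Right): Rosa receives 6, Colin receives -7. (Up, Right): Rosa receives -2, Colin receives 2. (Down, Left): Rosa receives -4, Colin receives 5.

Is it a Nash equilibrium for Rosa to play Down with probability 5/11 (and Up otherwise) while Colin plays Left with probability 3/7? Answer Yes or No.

No

Given Colin's mix q = 3/7, Rosa's payoff from Down is 12/7 but from Up is 19/7. Rosa strictly prefers Up, so Rosa would not mix.
So the proposed profile is not a Nash equilibrium.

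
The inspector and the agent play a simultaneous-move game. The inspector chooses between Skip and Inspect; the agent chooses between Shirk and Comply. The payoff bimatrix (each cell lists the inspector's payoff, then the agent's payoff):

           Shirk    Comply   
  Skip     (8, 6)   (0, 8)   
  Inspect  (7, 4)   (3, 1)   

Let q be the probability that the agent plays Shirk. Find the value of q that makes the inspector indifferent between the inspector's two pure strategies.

q = 3/4

For the inspector to be willing to mix, the inspector must be indifferent between Skip and Inspect, which pins down the agent's mix.
  the inspector's payoff from Skip: q·8 + (1−q)·0 = 8q
  the inspector's payoff from Inspect: q·7 + (1−q)·3 = 4q + 3
  8q = 4q + 3  ⇒  4q = 3  ⇒  q = 3/4.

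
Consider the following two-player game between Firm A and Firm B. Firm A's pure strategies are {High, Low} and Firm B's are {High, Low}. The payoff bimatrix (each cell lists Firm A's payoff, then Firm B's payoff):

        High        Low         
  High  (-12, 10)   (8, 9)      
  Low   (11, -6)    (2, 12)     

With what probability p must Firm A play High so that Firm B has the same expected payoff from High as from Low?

p = 18/19

For Firm B to be willing to mix, Firm B must be indifferent between High and Low, which pins down Firm A's mix.
  Firm B's payoff to High: p·10 + (1−p)·(-6) = 16p - 6
  Firm B's payoff to Low: p·9 + (1−p)·12 = -3p + 12
  16p - 6 = -3p + 12  ⇒  19p = 18  ⇒  p = 18/19.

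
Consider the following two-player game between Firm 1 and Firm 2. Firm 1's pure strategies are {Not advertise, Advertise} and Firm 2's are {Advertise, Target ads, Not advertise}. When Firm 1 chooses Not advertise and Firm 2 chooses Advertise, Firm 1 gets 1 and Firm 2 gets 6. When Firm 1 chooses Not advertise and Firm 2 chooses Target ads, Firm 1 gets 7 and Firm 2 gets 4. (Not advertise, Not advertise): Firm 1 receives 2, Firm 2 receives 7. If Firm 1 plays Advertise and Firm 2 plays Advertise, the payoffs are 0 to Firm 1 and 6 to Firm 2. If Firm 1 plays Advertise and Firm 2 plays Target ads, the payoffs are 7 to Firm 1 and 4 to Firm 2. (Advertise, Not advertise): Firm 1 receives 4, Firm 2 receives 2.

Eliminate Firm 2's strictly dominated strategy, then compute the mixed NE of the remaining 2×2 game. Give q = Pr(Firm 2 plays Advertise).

q = 2/3

Firm 2's strategy Target ads is strictly dominated by Advertise: 6 > 4 and 6 > 4. Eliminate Target ads.
In a mixed equilibrium Firm 1 is indifferent between Not advertise and Advertise; this condition fixes q.
  Firm 1's expected payoff from Not advertise: q·1 + (1−q)·2 = -q + 2
  Firm 1's expected payoff from Advertise: q·0 + (1−q)·4 = -4q + 4
  -q + 2 = -4q + 4  ⇒  3q = 2  ⇒  q = 2/3.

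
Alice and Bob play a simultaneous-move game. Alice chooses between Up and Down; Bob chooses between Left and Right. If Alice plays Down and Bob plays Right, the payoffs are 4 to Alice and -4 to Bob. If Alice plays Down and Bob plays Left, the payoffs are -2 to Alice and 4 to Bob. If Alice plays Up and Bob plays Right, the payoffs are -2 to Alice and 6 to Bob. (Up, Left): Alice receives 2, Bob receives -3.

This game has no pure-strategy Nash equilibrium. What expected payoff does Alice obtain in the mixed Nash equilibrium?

2/5

Alice's indifference between Up and Down determines Bob's mixing probability q:
  Alice's payoff from Up: q·2 + (1−q)·(-2) = 4q - 2
  Alice's payoff from Down: q·(-2) + (1−q)·4 = -6q + 4
  4q - 2 = -6q + 4  ⇒  10q = 6  ⇒  q = 3/5.
At equilibrium Alice is indifferent across rows, so Alice's payoff equals the payoff from Up: (3/5)·2 + (2/5)·(-2) = 2/5.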